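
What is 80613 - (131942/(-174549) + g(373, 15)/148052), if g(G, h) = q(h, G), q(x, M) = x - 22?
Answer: 2083247166738751/25842328548 ≈ 80614.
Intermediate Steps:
q(x, M) = -22 + x
g(G, h) = -22 + h
80613 - (131942/(-174549) + g(373, 15)/148052) = 80613 - (131942/(-174549) + (-22 + 15)/148052) = 80613 - (131942*(-1/174549) - 7*1/148052) = 80613 - (-131942/174549 - 7/148052) = 80613 - 1*(-19535498827/25842328548) = 80613 + 19535498827/25842328548 = 2083247166738751/25842328548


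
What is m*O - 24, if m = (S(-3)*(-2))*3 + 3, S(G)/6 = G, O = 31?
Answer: 3417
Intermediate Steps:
S(G) = 6*G
m = 111 (m = ((6*(-3))*(-2))*3 + 3 = -18*(-2)*3 + 3 = 36*3 + 3 = 108 + 3 = 111)
m*O - 24 = 111*31 - 24 = 3441 - 24 = 3417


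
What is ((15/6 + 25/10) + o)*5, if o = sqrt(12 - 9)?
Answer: 25 + 5*sqrt(3) ≈ 33.660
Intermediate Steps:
o = sqrt(3) ≈ 1.7320
((15/6 + 25/10) + o)*5 = ((15/6 + 25/10) + sqrt(3))*5 = ((15*(1/6) + 25*(1/10)) + sqrt(3))*5 = ((5/2 + 5/2) + sqrt(3))*5 = (5 + sqrt(3))*5 = 25 + 5*sqrt(3)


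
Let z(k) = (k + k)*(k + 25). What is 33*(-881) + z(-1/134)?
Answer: -261020743/8978 ≈ -29073.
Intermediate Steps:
z(k) = 2*k*(25 + k) (z(k) = (2*k)*(25 + k) = 2*k*(25 + k))
33*(-881) + z(-1/134) = 33*(-881) + 2*(-1/134)*(25 - 1/134) = -29073 + 2*(-1*1/134)*(25 - 1*1/134) = -29073 + 2*(-1/134)*(25 - 1/134) = -29073 + 2*(-1/134)*(3349/134) = -29073 - 3349/8978 = -261020743/8978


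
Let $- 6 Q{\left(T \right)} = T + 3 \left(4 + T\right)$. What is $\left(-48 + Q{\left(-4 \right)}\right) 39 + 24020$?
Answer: $22174$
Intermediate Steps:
$Q{\left(T \right)} = -2 - \frac{2 T}{3}$ ($Q{\left(T \right)} = - \frac{T + 3 \left(4 + T\right)}{6} = - \frac{T + \left(12 + 3 T\right)}{6} = - \frac{12 + 4 T}{6} = -2 - \frac{2 T}{3}$)
$\left(-48 + Q{\left(-4 \right)}\right) 39 + 24020 = \left(-48 - - \frac{2}{3}\right) 39 + 24020 = \left(-48 + \left(-2 + \frac{8}{3}\right)\right) 39 + 24020 = \left(-48 + \frac{2}{3}\right) 39 + 24020 = \left(- \frac{142}{3}\right) 39 + 24020 = -1846 + 24020 = 22174$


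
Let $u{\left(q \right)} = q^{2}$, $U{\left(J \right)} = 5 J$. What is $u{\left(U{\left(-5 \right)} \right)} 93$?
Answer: $58125$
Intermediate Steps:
$u{\left(U{\left(-5 \right)} \right)} 93 = \left(5 \left(-5\right)\right)^{2} \cdot 93 = \left(-25\right)^{2} \cdot 93 = 625 \cdot 93 = 58125$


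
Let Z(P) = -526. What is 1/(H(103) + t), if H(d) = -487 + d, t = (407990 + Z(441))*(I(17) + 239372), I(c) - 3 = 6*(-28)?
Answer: 1/97468240664 ≈ 1.0260e-11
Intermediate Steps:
I(c) = -165 (I(c) = 3 + 6*(-28) = 3 - 168 = -165)
t = 97468241048 (t = (407990 - 526)*(-165 + 239372) = 407464*239207 = 97468241048)
1/(H(103) + t) = 1/((-487 + 103) + 97468241048) = 1/(-384 + 97468241048) = 1/97468240664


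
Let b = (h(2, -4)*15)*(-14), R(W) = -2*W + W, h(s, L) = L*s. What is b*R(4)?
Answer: -6720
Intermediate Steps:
R(W) = -W
b = 1680 (b = (-4*2*15)*(-14) = -8*15*(-14) = -120*(-14) = 1680)
b*R(4) = 1680*(-1*4) = 1680*(-4) = -6720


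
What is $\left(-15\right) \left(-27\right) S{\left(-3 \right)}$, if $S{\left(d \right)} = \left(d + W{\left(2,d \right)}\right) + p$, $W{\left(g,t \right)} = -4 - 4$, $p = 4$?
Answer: $-2835$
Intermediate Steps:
$W{\left(g,t \right)} = -8$
$S{\left(d \right)} = -4 + d$ ($S{\left(d \right)} = \left(d - 8\right) + 4 = \left(-8 + d\right) + 4 = -4 + d$)
$\left(-15\right) \left(-27\right) S{\left(-3 \right)} = \left(-15\right) \left(-27\right) \left(-4 - 3\right) = 405 \left(-7\right) = -2835$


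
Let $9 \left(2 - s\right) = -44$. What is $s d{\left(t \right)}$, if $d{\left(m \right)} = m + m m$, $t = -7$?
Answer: $\frac{868}{3} \approx 289.33$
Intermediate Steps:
$s = \frac{62}{9}$ ($s = 2 - - \frac{44}{9} = 2 + \frac{44}{9} = \frac{62}{9} \approx 6.8889$)
$d{\left(m \right)} = m + m^{2}$
$s d{\left(t \right)} = \frac{62 \left(- 7 \left(1 - 7\right)\right)}{9} = \frac{62 \left(\left(-7\right) \left(-6\right)\right)}{9} = \frac{62}{9} \cdot 42 = \frac{868}{3}$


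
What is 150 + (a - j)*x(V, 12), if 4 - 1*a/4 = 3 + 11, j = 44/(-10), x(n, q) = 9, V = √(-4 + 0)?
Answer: -852/5 ≈ -170.40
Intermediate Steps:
V = 2*I (V = √(-4) = 2*I ≈ 2.0*I)
j = -22/5 (j = 44*(-⅒) = -22/5 ≈ -4.4000)
a = -40 (a = 16 - 4*(3 + 11) = 16 - 4*14 = 16 - 56 = -40)
150 + (a - j)*x(V, 12) = 150 + (-40 - 1*(-22/5))*9 = 150 + (-40 + 22/5)*9 = 150 - 178/5*9 = 150 - 1602/5 = -852/5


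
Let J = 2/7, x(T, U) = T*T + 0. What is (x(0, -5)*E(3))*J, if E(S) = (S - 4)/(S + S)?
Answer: 0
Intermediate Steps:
E(S) = (-4 + S)/(2*S) (E(S) = (-4 + S)/((2*S)) = (-4 + S)*(1/(2*S)) = (-4 + S)/(2*S))
x(T, U) = T**2 (x(T, U) = T**2 + 0 = T**2)
J = 2/7 (J = 2*(1/7) = 2/7 ≈ 0.28571)
(x(0, -5)*E(3))*J = (0**2*((1/2)*(-4 + 3)/3))*(2/7) = (0*((1/2)*(1/3)*(-1)))*(2/7) = (0*(-1/6))*(2/7) = 0*(2/7) = 0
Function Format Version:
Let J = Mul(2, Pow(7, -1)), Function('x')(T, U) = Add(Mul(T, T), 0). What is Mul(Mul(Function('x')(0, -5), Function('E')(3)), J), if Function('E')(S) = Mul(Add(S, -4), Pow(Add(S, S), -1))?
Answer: 0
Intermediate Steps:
Function('E')(S) = Mul(Rational(1, 2), Pow(S, -1), Add(-4, S)) (Function('E')(S) = Mul(Add(-4, S), Pow(Mul(2, S), -1)) = Mul(Add(-4, S), Mul(Rational(1, 2), Pow(S, -1))) = Mul(Rational(1, 2), Pow(S, -1), Add(-4, S)))
Function('x')(T, U) = Pow(T, 2) (Function('x')(T, U) = Add(Pow(T, 2), 0) = Pow(T, 2))
J = Rational(2, 7) (J = Mul(2, Rational(1, 7)) = Rational(2, 7) ≈ 0.28571)
Mul(Mul(Function('x')(0, -5), Function('E')(3)), J) = Mul(Mul(Pow(0, 2), Mul(Rational(1, 2), Pow(3, -1), Add(-4, 3))), Rational(2, 7)) = Mul(Mul(0, Mul(Rational(1, 2), Rational(1, 3), -1)), Rational(2, 7)) = Mul(Mul(0, Rational(-1, 6)), Rational(2, 7)) = Mul(0, Rational(2, 7)) = 0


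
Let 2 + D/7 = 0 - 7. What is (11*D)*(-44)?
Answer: 30492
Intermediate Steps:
D = -63 (D = -14 + 7*(0 - 7) = -14 + 7*(-7) = -14 - 49 = -63)
(11*D)*(-44) = (11*(-63))*(-44) = -693*(-44) = 30492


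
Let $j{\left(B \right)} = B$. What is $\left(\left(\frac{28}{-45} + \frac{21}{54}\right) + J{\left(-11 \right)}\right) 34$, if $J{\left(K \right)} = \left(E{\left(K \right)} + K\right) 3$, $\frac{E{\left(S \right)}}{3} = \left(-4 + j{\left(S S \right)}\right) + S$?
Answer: $\frac{469591}{15} \approx 31306.0$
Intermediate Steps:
$E{\left(S \right)} = -12 + 3 S + 3 S^{2}$ ($E{\left(S \right)} = 3 \left(\left(-4 + S S\right) + S\right) = 3 \left(\left(-4 + S^{2}\right) + S\right) = 3 \left(-4 + S + S^{2}\right) = -12 + 3 S + 3 S^{2}$)
$J{\left(K \right)} = -36 + 9 K^{2} + 12 K$ ($J{\left(K \right)} = \left(\left(-12 + 3 K + 3 K^{2}\right) + K\right) 3 = \left(-12 + 3 K^{2} + 4 K\right) 3 = -36 + 9 K^{2} + 12 K$)
$\left(\left(\frac{28}{-45} + \frac{21}{54}\right) + J{\left(-11 \right)}\right) 34 = \left(\left(\frac{28}{-45} + \frac{21}{54}\right) + \left(-36 + 9 \left(-11\right)^{2} + 12 \left(-11\right)\right)\right) 34 = \left(\left(28 \left(- \frac{1}{45}\right) + 21 \cdot \frac{1}{54}\right) - -921\right) 34 = \left(\left(- \frac{28}{45} + \frac{7}{18}\right) - -921\right) 34 = \left(- \frac{7}{30} + 921\right) 34 = \frac{27623}{30} \cdot 34 = \frac{469591}{15}$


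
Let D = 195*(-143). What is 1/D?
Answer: -1/27885 ≈ -3.5862e-5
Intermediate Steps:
D = -27885
1/D = 1/(-27885) = -1/27885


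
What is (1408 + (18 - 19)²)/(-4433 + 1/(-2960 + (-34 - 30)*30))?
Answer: -6875920/21633041 ≈ -0.31784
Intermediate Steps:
(1408 + (18 - 19)²)/(-4433 + 1/(-2960 + (-34 - 30)*30)) = (1408 + (-1)²)/(-4433 + 1/(-2960 - 64*30)) = (1408 + 1)/(-4433 + 1/(-2960 - 1920)) = 1409/(-4433 + 1/(-4880)) = 1409/(-4433 - 1/4880) = 1409/(-21633041/4880) = 1409*(-4880/21633041) = -6875920/21633041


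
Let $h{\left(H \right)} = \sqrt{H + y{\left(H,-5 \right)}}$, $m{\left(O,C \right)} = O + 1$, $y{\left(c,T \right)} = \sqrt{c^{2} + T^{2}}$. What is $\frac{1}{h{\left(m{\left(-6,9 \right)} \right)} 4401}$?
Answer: $\frac{\sqrt{5}}{22005 \sqrt{-1 + \sqrt{2}}} \approx 0.00015789$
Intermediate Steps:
$y{\left(c,T \right)} = \sqrt{T^{2} + c^{2}}$
$m{\left(O,C \right)} = 1 + O$
$h{\left(H \right)} = \sqrt{H + \sqrt{25 + H^{2}}}$ ($h{\left(H \right)} = \sqrt{H + \sqrt{\left(-5\right)^{2} + H^{2}}} = \sqrt{H + \sqrt{25 + H^{2}}}$)
$\frac{1}{h{\left(m{\left(-6,9 \right)} \right)} 4401} = \frac{1}{\sqrt{\left(1 - 6\right) + \sqrt{25 + \left(1 - 6\right)^{2}}} \cdot 4401} = \frac{1}{\sqrt{-5 + \sqrt{25 + \left(-5\right)^{2}}}} \cdot \frac{1}{4401} = \frac{1}{\sqrt{-5 + \sqrt{25 + 25}}} \cdot \frac{1}{4401} = \frac{1}{\sqrt{-5 + \sqrt{50}}} \cdot \frac{1}{4401} = \frac{1}{\sqrt{-5 + 5 \sqrt{2}}} \cdot \frac{1}{4401} = \frac{1}{4401 \sqrt{-5 + 5 \sqrt{2}}}$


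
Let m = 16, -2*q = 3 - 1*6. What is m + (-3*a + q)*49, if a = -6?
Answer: 1943/2 ≈ 971.50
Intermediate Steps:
q = 3/2 (q = -(3 - 1*6)/2 = -(3 - 6)/2 = -1/2*(-3) = 3/2 ≈ 1.5000)
m + (-3*a + q)*49 = 16 + (-3*(-6) + 3/2)*49 = 16 + (18 + 3/2)*49 = 16 + (39/2)*49 = 16 + 1911/2 = 1943/2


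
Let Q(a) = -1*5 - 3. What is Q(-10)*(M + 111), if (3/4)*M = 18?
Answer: -1080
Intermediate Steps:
Q(a) = -8 (Q(a) = -5 - 3 = -8)
M = 24 (M = (4/3)*18 = 24)
Q(-10)*(M + 111) = -8*(24 + 111) = -8*135 = -1080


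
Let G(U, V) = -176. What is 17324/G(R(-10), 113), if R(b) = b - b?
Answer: -4331/44 ≈ -98.432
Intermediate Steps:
R(b) = 0
17324/G(R(-10), 113) = 17324/(-176) = 17324*(-1/176) = -4331/44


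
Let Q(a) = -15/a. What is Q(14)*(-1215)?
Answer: 18225/14 ≈ 1301.8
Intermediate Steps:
Q(14)*(-1215) = -15/14*(-1215) = 18225/14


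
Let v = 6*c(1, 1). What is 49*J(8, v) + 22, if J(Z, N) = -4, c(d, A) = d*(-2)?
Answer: -174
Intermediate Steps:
c(d, A) = -2*d
v = -12 (v = 6*(-2*1) = 6*(-2) = -12)
49*J(8, v) + 22 = 49*(-4) + 22 = -196 + 22 = -174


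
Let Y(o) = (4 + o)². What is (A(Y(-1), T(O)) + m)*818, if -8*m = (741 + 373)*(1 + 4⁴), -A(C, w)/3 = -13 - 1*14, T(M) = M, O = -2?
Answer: -58415425/2 ≈ -2.9208e+7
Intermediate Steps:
A(C, w) = 81 (A(C, w) = -3*(-13 - 1*14) = -3*(-13 - 14) = -3*(-27) = 81)
m = -143149/4 (m = -(741 + 373)*(1 + 4⁴)/8 = -557*(1 + 256)/4 = -557*257/4 = -⅛*286298 = -143149/4 ≈ -35787.)
(A(Y(-1), T(O)) + m)*818 = (81 - 143149/4)*818 = -142825/4*818 = -58415425/2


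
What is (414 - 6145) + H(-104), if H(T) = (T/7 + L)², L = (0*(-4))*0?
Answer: -270003/49 ≈ -5510.3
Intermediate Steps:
L = 0 (L = 0*0 = 0)
H(T) = T²/49 (H(T) = (T/7 + 0)² = (T/7)² = T²/49)
(414 - 6145) + H(-104) = (414 - 6145) + (1/49)*(-104)² = -5731 + (1/49)*10816 = -5731 + 10816/49 = -270003/49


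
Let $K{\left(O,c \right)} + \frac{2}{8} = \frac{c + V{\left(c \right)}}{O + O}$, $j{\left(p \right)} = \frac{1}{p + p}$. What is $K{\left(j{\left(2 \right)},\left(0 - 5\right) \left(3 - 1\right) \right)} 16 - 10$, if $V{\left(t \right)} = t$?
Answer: $-654$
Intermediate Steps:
$j{\left(p \right)} = \frac{1}{2 p}$
$K{\left(O,c \right)} = - \frac{1}{4} + \frac{c}{O}$ ($K{\left(O,c \right)} = - \frac{1}{4} + \frac{c + c}{O + O} = - \frac{1}{4} + \frac{2 c}{2 O} = - \frac{1}{4} + 2 c \frac{1}{2 O} = - \frac{1}{4} + \frac{c}{O}$)
$K{\left(j{\left(2 \right)},\left(0 - 5\right) \left(3 - 1\right) \right)} 16 - 10 = \frac{\left(0 - 5\right) \left(3 - 1\right) - \frac{\frac{1}{2} \cdot \frac{1}{2}}{4}}{\frac{1}{2} \cdot \frac{1}{2}} \cdot 16 - 10 = \frac{\left(-5\right) 2 - \frac{\frac{1}{2} \cdot \frac{1}{2}}{4}}{\frac{1}{2} \cdot \frac{1}{2}} \cdot 16 - 10 = \frac{1}{\frac{1}{4}} \left(-10 - \frac{1}{16}\right) 16 - 10 = 4 \left(-10 - \frac{1}{16}\right) 16 - 10 = 4 \left(- \frac{161}{16}\right) 16 - 10 = \left(- \frac{161}{4}\right) 16 - 10 = -644 - 10 = -654$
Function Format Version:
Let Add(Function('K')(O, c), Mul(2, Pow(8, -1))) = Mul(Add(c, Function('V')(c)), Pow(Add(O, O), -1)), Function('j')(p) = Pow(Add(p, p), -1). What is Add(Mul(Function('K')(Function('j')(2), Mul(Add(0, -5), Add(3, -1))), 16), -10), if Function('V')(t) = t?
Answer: -654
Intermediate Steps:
Function('j')(p) = Mul(Rational(1, 2), Pow(p, -1)) (Function('j')(p) = Pow(Mul(2, p), -1) = Mul(Rational(1, 2), Pow(p, -1)))
Function('K')(O, c) = Add(Rational(-1, 4), Mul(c, Pow(O, -1))) (Function('K')(O, c) = Add(Rational(-1, 4), Mul(Add(c, c), Pow(Add(O, O), -1))) = Add(Rational(-1, 4), Mul(Mul(2, c), Pow(Mul(2, O), -1))) = Add(Rational(-1, 4), Mul(Mul(2, c), Mul(Rational(1, 2), Pow(O, -1)))) = Add(Rational(-1, 4), Mul(c, Pow(O, -1))))
Add(Mul(Function('K')(Function('j')(2), Mul(Add(0, -5), Add(3, -1))), 16), -10) = Add(Mul(Mul(Pow(Mul(Rational(1, 2), Pow(2, -1)), -1), Add(Mul(Add(0, -5), Add(3, -1)), Mul(Rational(-1, 4), Mul(Rational(1, 2), Pow(2, -1))))), 16), -10) = Add(Mul(Mul(Pow(Mul(Rational(1, 2), Rational(1, 2)), -1), Add(Mul(-5, 2), Mul(Rational(-1, 4), Mul(Rational(1, 2), Rational(1, 2))))), 16), -10) = Add(Mul(Mul(Pow(Rational(1, 4), -1), Add(-10, Mul(Rational(-1, 4), Rational(1, 4)))), 16), -10) = Add(Mul(Mul(4, Add(-10, Rational(-1, 16))), 16), -10) = Add(Mul(Mul(4, Rational(-161, 16)), 16), -10) = Add(Mul(Rational(-161, 4), 16), -10) = Add(-644, -10) = -654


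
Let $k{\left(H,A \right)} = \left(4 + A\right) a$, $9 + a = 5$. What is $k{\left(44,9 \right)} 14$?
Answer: $-728$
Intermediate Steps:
$a = -4$ ($a = -9 + 5 = -4$)
$k{\left(H,A \right)} = -16 - 4 A$ ($k{\left(H,A \right)} = \left(4 + A\right) \left(-4\right) = -16 - 4 A$)
$k{\left(44,9 \right)} 14 = \left(-16 - 36\right) 14 = \left(-52\right) 14 = -728$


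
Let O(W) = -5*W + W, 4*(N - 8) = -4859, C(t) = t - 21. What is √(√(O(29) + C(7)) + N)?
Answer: √(-4827 + 4*I*√130)/2 ≈ 0.16411 + 34.739*I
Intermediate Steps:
C(t) = -21 + t
N = -4827/4 (N = 8 + (¼)*(-4859) = 8 - 4859/4 = -4827/4 ≈ -1206.8)
O(W) = -4*W
√(√(O(29) + C(7)) + N) = √(√(-4*29 + (-21 + 7)) - 4827/4) = √(√(-116 - 14) - 4827/4) = √(√(-130) - 4827/4) = √(I*√130 - 4827/4) = √(-4827/4 + I*√130)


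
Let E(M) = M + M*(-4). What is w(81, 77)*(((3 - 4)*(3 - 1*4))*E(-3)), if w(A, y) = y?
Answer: 693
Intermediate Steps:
E(M) = -3*M (E(M) = M - 4*M = -3*M)
w(81, 77)*(((3 - 4)*(3 - 1*4))*E(-3)) = 77*(((3 - 4)*(3 - 1*4))*(-3*(-3))) = 77*(-(3 - 4)*9) = 77*(-1*(-1)*9) = 77*(1*9) = 77*9 = 693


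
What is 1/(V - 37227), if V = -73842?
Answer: -1/111069 ≈ -9.0034e-6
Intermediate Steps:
1/(V - 37227) = 1/(-73842 - 37227) = 1/(-111069) = -1/111069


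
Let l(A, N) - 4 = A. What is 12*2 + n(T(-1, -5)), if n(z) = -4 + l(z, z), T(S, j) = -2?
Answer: 22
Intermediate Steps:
l(A, N) = 4 + A
n(z) = z (n(z) = -4 + (4 + z) = z)
12*2 + n(T(-1, -5)) = 12*2 - 2 = 24 - 2 = 22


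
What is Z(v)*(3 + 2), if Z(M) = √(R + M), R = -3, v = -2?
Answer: 5*I*√5 ≈ 11.18*I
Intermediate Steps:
Z(M) = √(-3 + M)
Z(v)*(3 + 2) = √(-3 - 2)*(3 + 2) = √(-5)*5 = (I*√5)*5 = 5*I*√5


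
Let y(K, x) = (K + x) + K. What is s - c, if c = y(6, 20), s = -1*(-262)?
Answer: 230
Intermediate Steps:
s = 262
y(K, x) = x + 2*K
c = 32 (c = 20 + 2*6 = 20 + 12 = 32)
s - c = 262 - 1*32 = 262 - 32 = 230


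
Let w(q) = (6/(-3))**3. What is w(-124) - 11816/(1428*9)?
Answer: -4094/459 ≈ -8.9194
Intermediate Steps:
w(q) = -8 (w(q) = (6*(-1/3))**3 = (-2)**3 = -8)
w(-124) - 11816/(1428*9) = -8 - 11816/(1428*9) = -8 - 11816/12852 = -8 - 1*422/459 = -8 - 422/459 = -4094/459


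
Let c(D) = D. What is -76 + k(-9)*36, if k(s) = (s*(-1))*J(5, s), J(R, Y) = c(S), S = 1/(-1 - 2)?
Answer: -184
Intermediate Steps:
S = -⅓ (S = 1/(-3) = -⅓ ≈ -0.33333)
J(R, Y) = -⅓
k(s) = s/3 (k(s) = (s*(-1))*(-⅓) = -s*(-⅓) = s/3)
-76 + k(-9)*36 = -76 + ((⅓)*(-9))*36 = -76 - 3*36 = -76 - 108 = -184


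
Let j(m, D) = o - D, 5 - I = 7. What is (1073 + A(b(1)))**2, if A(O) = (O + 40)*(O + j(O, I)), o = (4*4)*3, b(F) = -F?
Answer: 8904256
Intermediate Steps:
I = -2 (I = 5 - 1*7 = 5 - 7 = -2)
o = 48 (o = 16*3 = 48)
j(m, D) = 48 - D
A(O) = (40 + O)*(50 + O) (A(O) = (O + 40)*(O + (48 - 1*(-2))) = (40 + O)*(O + (48 + 2)) = (40 + O)*(O + 50) = (40 + O)*(50 + O))
(1073 + A(b(1)))**2 = (1073 + (2000 + (-1*1)**2 + 90*(-1*1)))**2 = (1073 + (2000 + (-1)**2 + 90*(-1)))**2 = (1073 + (2000 + 1 - 90))**2 = (1073 + 1911)**2 = 2984**2 = 8904256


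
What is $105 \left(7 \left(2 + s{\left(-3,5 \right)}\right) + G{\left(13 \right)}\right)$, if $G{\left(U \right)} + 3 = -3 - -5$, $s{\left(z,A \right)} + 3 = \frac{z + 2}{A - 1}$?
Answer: $- \frac{4095}{4} \approx -1023.8$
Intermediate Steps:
$s{\left(z,A \right)} = -3 + \frac{2 + z}{-1 + A}$ ($s{\left(z,A \right)} = -3 + \frac{z + 2}{A - 1} = -3 + \frac{2 + z}{-1 + A}$)
$G{\left(U \right)} = -1$ ($G{\left(U \right)} = -3 - -2 = -3 + \left(-3 + 5\right) = -3 + 2 = -1$)
$105 \left(7 \left(2 + s{\left(-3,5 \right)}\right) + G{\left(13 \right)}\right) = 105 \left(7 \left(2 + \frac{5 - 3 - 15}{-1 + 5}\right) - 1\right) = 105 \left(7 \left(2 + \frac{5 - 3 - 15}{4}\right) - 1\right) = 105 \left(7 \left(2 + \frac{1}{4} \left(-13\right)\right) - 1\right) = 105 \left(7 \left(2 - \frac{13}{4}\right) - 1\right) = 105 \left(7 \left(- \frac{5}{4}\right) - 1\right) = 105 \left(- \frac{35}{4} - 1\right) = 105 \left(- \frac{39}{4}\right) = - \frac{4095}{4}$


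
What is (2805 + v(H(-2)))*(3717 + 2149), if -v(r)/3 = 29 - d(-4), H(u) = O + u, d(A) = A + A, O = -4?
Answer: 15803004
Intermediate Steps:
d(A) = 2*A
H(u) = -4 + u
v(r) = -111 (v(r) = -3*(29 - 2*(-4)) = -3*(29 - 1*(-8)) = -3*(29 + 8) = -3*37 = -111)
(2805 + v(H(-2)))*(3717 + 2149) = (2805 - 111)*(3717 + 2149) = 2694*5866 = 15803004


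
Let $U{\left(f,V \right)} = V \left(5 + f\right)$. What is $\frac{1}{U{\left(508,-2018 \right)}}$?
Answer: $- \frac{1}{1035234} \approx -9.6597 \cdot 10^{-7}$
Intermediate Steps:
$\frac{1}{U{\left(508,-2018 \right)}} = \frac{1}{\left(-2018\right) \left(5 + 508\right)} = \frac{1}{\left(-2018\right) 513} = \frac{1}{-1035234} = - \frac{1}{1035234}$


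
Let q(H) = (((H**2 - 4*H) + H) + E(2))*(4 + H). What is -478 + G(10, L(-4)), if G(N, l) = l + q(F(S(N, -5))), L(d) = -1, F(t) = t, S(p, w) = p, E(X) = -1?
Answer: 487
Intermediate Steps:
q(H) = (4 + H)*(-1 + H**2 - 3*H) (q(H) = (((H**2 - 4*H) + H) - 1)*(4 + H) = ((H**2 - 3*H) - 1)*(4 + H) = (-1 + H**2 - 3*H)*(4 + H) = (4 + H)*(-1 + H**2 - 3*H))
G(N, l) = -4 + l + N**2 + N**3 - 13*N (G(N, l) = l + (-4 + N**2 + N**3 - 13*N) = -4 + l + N**2 + N**3 - 13*N)
-478 + G(10, L(-4)) = -478 + (-4 - 1 + 10**2 + 10**3 - 13*10) = -478 + (-4 - 1 + 100 + 1000 - 130) = -478 + 965 = 487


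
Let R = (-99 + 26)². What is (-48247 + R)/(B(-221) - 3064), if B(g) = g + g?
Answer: 21459/1753 ≈ 12.241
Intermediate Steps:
B(g) = 2*g
R = 5329 (R = (-73)² = 5329)
(-48247 + R)/(B(-221) - 3064) = (-48247 + 5329)/(2*(-221) - 3064) = -42918/(-442 - 3064) = -42918/(-3506) = -42918*(-1/3506) = 21459/1753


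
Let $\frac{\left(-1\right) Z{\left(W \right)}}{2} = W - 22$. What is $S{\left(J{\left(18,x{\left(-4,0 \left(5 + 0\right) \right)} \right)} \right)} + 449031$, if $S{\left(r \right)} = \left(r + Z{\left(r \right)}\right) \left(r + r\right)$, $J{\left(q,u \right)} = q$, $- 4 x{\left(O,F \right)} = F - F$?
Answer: $449967$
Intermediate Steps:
$x{\left(O,F \right)} = 0$ ($x{\left(O,F \right)} = - \frac{F - F}{4} = \left(- \frac{1}{4}\right) 0 = 0$)
$Z{\left(W \right)} = 44 - 2 W$ ($Z{\left(W \right)} = - 2 \left(W - 22\right) = - 2 \left(-22 + W\right) = 44 - 2 W$)
$S{\left(r \right)} = 2 r \left(44 - r\right)$ ($S{\left(r \right)} = \left(r - \left(-44 + 2 r\right)\right) \left(r + r\right) = \left(44 - r\right) 2 r = 2 r \left(44 - r\right)$)
$S{\left(J{\left(18,x{\left(-4,0 \left(5 + 0\right) \right)} \right)} \right)} + 449031 = 2 \cdot 18 \left(44 - 18\right) + 449031 = 2 \cdot 18 \cdot 26 + 449031 = 936 + 449031 = 449967$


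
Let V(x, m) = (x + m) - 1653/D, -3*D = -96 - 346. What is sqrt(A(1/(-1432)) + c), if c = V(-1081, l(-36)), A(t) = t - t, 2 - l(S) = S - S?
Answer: I*sqrt(212989634)/442 ≈ 33.018*I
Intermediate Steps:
D = 442/3 (D = -(-96 - 346)/3 = -1/3*(-442) = 442/3 ≈ 147.33)
l(S) = 2 (l(S) = 2 - (S - S) = 2 - 1*0 = 2 + 0 = 2)
V(x, m) = -4959/442 + m + x (V(x, m) = (x + m) - 1653/442/3 = (m + x) - 1653*3/442 = (m + x) - 4959/442 = -4959/442 + m + x)
A(t) = 0
c = -481877/442 (c = -4959/442 + 2 - 1081 = -481877/442 ≈ -1090.2)
sqrt(A(1/(-1432)) + c) = sqrt(0 - 481877/442) = sqrt(-481877/442) = I*sqrt(212989634)/442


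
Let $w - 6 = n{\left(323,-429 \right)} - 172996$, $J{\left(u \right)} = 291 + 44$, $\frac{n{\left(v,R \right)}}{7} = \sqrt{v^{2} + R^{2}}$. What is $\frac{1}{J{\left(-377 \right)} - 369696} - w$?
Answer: $\frac{63895759389}{369361} - 7 \sqrt{288370} \approx 1.6923 \cdot 10^{5}$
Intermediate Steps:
$n{\left(v,R \right)} = 7 \sqrt{R^{2} + v^{2}}$ ($n{\left(v,R \right)} = 7 \sqrt{v^{2} + R^{2}} = 7 \sqrt{R^{2} + v^{2}}$)
$J{\left(u \right)} = 335$
$w = -172990 + 7 \sqrt{288370}$ ($w = 6 - \left(172996 - 7 \sqrt{\left(-429\right)^{2} + 323^{2}}\right) = 6 - \left(172996 - 7 \sqrt{184041 + 104329}\right) = 6 - \left(172996 - 7 \sqrt{288370}\right) = -172990 + 7 \sqrt{288370} \approx -1.6923 \cdot 10^{5}$)
$\frac{1}{J{\left(-377 \right)} - 369696} - w = \frac{1}{335 - 369696} - \left(-172990 + 7 \sqrt{288370}\right) = \frac{1}{-369361} + \left(172990 - 7 \sqrt{288370}\right) = - \frac{1}{369361} + \left(172990 - 7 \sqrt{288370}\right) = \frac{63895759389}{369361} - 7 \sqrt{288370}$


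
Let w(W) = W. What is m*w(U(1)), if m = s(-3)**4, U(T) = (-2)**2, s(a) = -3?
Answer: 324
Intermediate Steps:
U(T) = 4
m = 81 (m = (-3)**4 = 81)
m*w(U(1)) = 81*4 = 324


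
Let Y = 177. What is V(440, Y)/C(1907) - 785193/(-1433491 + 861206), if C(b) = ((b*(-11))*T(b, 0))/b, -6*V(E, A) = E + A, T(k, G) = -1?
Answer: -301277107/37770810 ≈ -7.9765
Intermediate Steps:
V(E, A) = -A/6 - E/6 (V(E, A) = -(E + A)/6 = -(A + E)/6 = -A/6 - E/6)
C(b) = 11 (C(b) = ((b*(-11))*(-1))/b = (-11*b*(-1))/b = (11*b)/b = 11)
V(440, Y)/C(1907) - 785193/(-1433491 + 861206) = (-1/6*177 - 1/6*440)/11 - 785193/(-1433491 + 861206) = (-59/2 - 220/3)*(1/11) - 785193/(-572285) = -617/6*1/11 - 785193*(-1/572285) = -617/66 + 785193/572285 = -301277107/37770810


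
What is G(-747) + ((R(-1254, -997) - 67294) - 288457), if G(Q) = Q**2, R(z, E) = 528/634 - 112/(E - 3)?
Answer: 8014510688/39625 ≈ 2.0226e+5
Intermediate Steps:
R(z, E) = 264/317 - 112/(-3 + E) (R(z, E) = 528*(1/634) - 112/(-3 + E) = 264/317 - 112/(-3 + E))
G(-747) + ((R(-1254, -997) - 67294) - 288457) = (-747)**2 + ((8*(-4537 + 33*(-997))/(317*(-3 - 997)) - 67294) - 288457) = 558009 + (((8/317)*(-4537 - 32901)/(-1000) - 67294) - 288457) = 558009 + (((8/317)*(-1/1000)*(-37438) - 67294) - 288457) = 558009 + ((37438/39625 - 67294) - 288457) = 558009 + (-2666487312/39625 - 288457) = 558009 - 14096595937/39625 = 8014510688/39625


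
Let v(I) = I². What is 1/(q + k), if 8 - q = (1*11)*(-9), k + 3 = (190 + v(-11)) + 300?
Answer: 1/715 ≈ 0.0013986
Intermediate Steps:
k = 608 (k = -3 + ((190 + (-11)²) + 300) = -3 + ((190 + 121) + 300) = -3 + (311 + 300) = -3 + 611 = 608)
q = 107 (q = 8 - 1*11*(-9) = 8 - 11*(-9) = 8 - 1*(-99) = 8 + 99 = 107)
1/(q + k) = 1/(107 + 608) = 1/715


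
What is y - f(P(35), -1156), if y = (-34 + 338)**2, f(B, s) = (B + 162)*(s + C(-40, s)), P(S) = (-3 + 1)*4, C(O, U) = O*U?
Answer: -6850520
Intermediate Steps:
P(S) = -8 (P(S) = -2*4 = -8)
f(B, s) = -39*s*(162 + B) (f(B, s) = (B + 162)*(s - 40*s) = (162 + B)*(-39*s) = -39*s*(162 + B))
y = 92416 (y = 304**2 = 92416)
y - f(P(35), -1156) = 92416 - 39*(-1156)*(-162 - 1*(-8)) = 92416 - 39*(-1156)*(-162 + 8) = 92416 - 39*(-1156)*(-154) = 92416 - 1*6942936 = 92416 - 6942936 = -6850520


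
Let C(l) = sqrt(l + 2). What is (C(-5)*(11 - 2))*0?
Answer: 0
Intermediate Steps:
C(l) = sqrt(2 + l)
(C(-5)*(11 - 2))*0 = (sqrt(2 - 5)*(11 - 2))*0 = (sqrt(-3)*9)*0 = ((I*sqrt(3))*9)*0 = (9*I*sqrt(3))*0 = 0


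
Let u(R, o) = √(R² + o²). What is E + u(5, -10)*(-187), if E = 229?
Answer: 229 - 935*√5 ≈ -1861.7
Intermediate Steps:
E + u(5, -10)*(-187) = 229 + √(5² + (-10)²)*(-187) = 229 + √(25 + 100)*(-187) = 229 + √125*(-187) = 229 + (5*√5)*(-187) = 229 - 935*√5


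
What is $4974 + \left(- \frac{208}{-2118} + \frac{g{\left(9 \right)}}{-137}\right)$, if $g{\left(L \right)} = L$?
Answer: $\frac{721647559}{145083} \approx 4974.0$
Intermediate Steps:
$4974 + \left(- \frac{208}{-2118} + \frac{g{\left(9 \right)}}{-137}\right) = 4974 + \left(- \frac{208}{-2118} + \frac{9}{-137}\right) = 4974 + \left(\left(-208\right) \left(- \frac{1}{2118}\right) + 9 \left(- \frac{1}{137}\right)\right) = 4974 + \left(\frac{104}{1059} - \frac{9}{137}\right) = 4974 + \frac{4717}{145083} = \frac{721647559}{145083}$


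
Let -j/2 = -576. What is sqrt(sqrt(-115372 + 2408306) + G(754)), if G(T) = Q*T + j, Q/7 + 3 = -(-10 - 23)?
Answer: sqrt(159492 + sqrt(2292934)) ≈ 401.26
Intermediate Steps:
j = 1152 (j = -2*(-576) = 1152)
Q = 210 (Q = -21 + 7*(-(-10 - 23)) = -21 + 7*(-1*(-33)) = -21 + 7*33 = -21 + 231 = 210)
G(T) = 1152 + 210*T (G(T) = 210*T + 1152 = 1152 + 210*T)
sqrt(sqrt(-115372 + 2408306) + G(754)) = sqrt(sqrt(-115372 + 2408306) + (1152 + 210*754)) = sqrt(sqrt(2292934) + (1152 + 158340)) = sqrt(sqrt(2292934) + 159492) = sqrt(159492 + sqrt(2292934))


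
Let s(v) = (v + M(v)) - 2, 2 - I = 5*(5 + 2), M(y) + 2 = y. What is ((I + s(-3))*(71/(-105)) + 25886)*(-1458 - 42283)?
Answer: -119022891503/105 ≈ -1.1336e+9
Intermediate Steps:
M(y) = -2 + y
I = -33 (I = 2 - 5*(5 + 2) = 2 - 5*7 = 2 - 1*35 = 2 - 35 = -33)
s(v) = -4 + 2*v (s(v) = (v + (-2 + v)) - 2 = (-2 + 2*v) - 2 = -4 + 2*v)
((I + s(-3))*(71/(-105)) + 25886)*(-1458 - 42283) = ((-33 + (-4 + 2*(-3)))*(71/(-105)) + 25886)*(-1458 - 42283) = ((-33 + (-4 - 6))*(71*(-1/105)) + 25886)*(-43741) = ((-33 - 10)*(-71/105) + 25886)*(-43741) = (-43*(-71/105) + 25886)*(-43741) = (3053/105 + 25886)*(-43741) = (2721083/105)*(-43741) = -119022891503/105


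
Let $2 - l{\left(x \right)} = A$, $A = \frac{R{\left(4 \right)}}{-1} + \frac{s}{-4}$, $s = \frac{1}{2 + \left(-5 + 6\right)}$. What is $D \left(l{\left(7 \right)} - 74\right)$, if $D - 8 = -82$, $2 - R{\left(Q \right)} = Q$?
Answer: $\frac{32819}{6} \approx 5469.8$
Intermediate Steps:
$R{\left(Q \right)} = 2 - Q$
$s = \frac{1}{3}$ ($s = \frac{1}{2 + 1} = \frac{1}{3} \approx 0.33333$)
$D = -74$ ($D = 8 - 82 = -74$)
$A = \frac{23}{12}$ ($A = \frac{2 - 4}{-1} + \frac{1}{3 \left(-4\right)} = \left(2 - 4\right) \left(-1\right) + \frac{1}{3} \left(- \frac{1}{4}\right) = \left(-2\right) \left(-1\right) - \frac{1}{12} = 2 - \frac{1}{12} = \frac{23}{12} \approx 1.9167$)
$l{\left(x \right)} = \frac{1}{12}$ ($l{\left(x \right)} = 2 - \frac{23}{12} = \frac{1}{12}$)
$D \left(l{\left(7 \right)} - 74\right) = - 74 \left(\frac{1}{12} - 74\right) = \left(-74\right) \left(- \frac{887}{12}\right) = \frac{32819}{6}$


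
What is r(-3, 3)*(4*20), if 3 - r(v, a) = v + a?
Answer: 240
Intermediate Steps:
r(v, a) = 3 - a - v (r(v, a) = 3 - (v + a) = 3 - (a + v) = 3 + (-a - v) = 3 - a - v)
r(-3, 3)*(4*20) = (3 - 1*3 - 1*(-3))*(4*20) = (3 - 3 + 3)*80 = 3*80 = 240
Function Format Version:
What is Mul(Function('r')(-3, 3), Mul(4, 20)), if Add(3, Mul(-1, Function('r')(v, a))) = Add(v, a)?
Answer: 240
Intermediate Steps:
Function('r')(v, a) = Add(3, Mul(-1, a), Mul(-1, v)) (Function('r')(v, a) = Add(3, Mul(-1, Add(v, a))) = Add(3, Mul(-1, Add(a, v))) = Add(3, Add(Mul(-1, a), Mul(-1, v))) = Add(3, Mul(-1, a), Mul(-1, v)))
Mul(Function('r')(-3, 3), Mul(4, 20)) = Mul(Add(3, Mul(-1, 3), Mul(-1, -3)), Mul(4, 20)) = Mul(Add(3, -3, 3), 80) = Mul(3, 80) = 240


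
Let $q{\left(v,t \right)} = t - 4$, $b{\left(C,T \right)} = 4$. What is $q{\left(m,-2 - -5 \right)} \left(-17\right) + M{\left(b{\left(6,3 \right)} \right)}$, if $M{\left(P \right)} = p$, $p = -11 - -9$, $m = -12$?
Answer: $15$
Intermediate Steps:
$q{\left(v,t \right)} = -4 + t$ ($q{\left(v,t \right)} = t - 4 = -4 + t$)
$p = -2$ ($p = -11 + 9 = -2$)
$M{\left(P \right)} = -2$
$q{\left(m,-2 - -5 \right)} \left(-17\right) + M{\left(b{\left(6,3 \right)} \right)} = \left(-4 - -3\right) \left(-17\right) - 2 = \left(-4 + \left(-2 + 5\right)\right) \left(-17\right) - 2 = \left(-4 + 3\right) \left(-17\right) - 2 = \left(-1\right) \left(-17\right) - 2 = 17 - 2 = 15$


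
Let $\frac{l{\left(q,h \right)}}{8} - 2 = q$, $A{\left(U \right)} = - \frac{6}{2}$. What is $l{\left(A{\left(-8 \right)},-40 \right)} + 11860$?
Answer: $11852$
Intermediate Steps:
$A{\left(U \right)} = -3$ ($A{\left(U \right)} = \left(-6\right) \frac{1}{2} = -3$)
$l{\left(q,h \right)} = 16 + 8 q$
$l{\left(A{\left(-8 \right)},-40 \right)} + 11860 = \left(16 + 8 \left(-3\right)\right) + 11860 = \left(16 - 24\right) + 11860 = -8 + 11860 = 11852$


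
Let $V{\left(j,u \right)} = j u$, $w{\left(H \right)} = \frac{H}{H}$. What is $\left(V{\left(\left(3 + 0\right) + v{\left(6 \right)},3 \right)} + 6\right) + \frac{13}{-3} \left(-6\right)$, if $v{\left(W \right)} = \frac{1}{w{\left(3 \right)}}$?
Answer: $44$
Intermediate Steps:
$w{\left(H \right)} = 1$
$v{\left(W \right)} = 1$ ($v{\left(W \right)} = 1^{-1} = 1$)
$\left(V{\left(\left(3 + 0\right) + v{\left(6 \right)},3 \right)} + 6\right) + \frac{13}{-3} \left(-6\right) = \left(\left(\left(3 + 0\right) + 1\right) 3 + 6\right) + \frac{13}{-3} \left(-6\right) = \left(\left(3 + 1\right) 3 + 6\right) + 13 \left(- \frac{1}{3}\right) \left(-6\right) = \left(4 \cdot 3 + 6\right) - -26 = \left(12 + 6\right) + 26 = 18 + 26 = 44$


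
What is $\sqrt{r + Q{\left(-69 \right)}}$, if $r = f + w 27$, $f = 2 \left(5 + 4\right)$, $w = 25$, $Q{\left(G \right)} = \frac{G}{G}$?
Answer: $\sqrt{694} \approx 26.344$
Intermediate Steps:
$Q{\left(G \right)} = 1$
$f = 18$ ($f = 2 \cdot 9 = 18$)
$r = 693$ ($r = 18 + 25 \cdot 27 = 18 + 675 = 693$)
$\sqrt{r + Q{\left(-69 \right)}} = \sqrt{693 + 1} = \sqrt{694}$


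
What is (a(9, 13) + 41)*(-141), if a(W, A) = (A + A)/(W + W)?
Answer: -17954/3 ≈ -5984.7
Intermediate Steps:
a(W, A) = A/W (a(W, A) = (2*A)/((2*W)) = (2*A)*(1/(2*W)) = A/W)
(a(9, 13) + 41)*(-141) = (13/9 + 41)*(-141) = (382/9)*(-141) = -17954/3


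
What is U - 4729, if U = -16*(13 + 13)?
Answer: -5145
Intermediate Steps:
U = -416 (U = -16*26 = -416)
U - 4729 = -416 - 4729 = -5145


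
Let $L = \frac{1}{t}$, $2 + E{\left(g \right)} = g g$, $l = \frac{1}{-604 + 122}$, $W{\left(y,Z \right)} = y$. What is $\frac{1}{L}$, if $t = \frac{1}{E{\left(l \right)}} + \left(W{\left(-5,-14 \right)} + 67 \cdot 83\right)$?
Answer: $\frac{2581346408}{464647} \approx 5555.5$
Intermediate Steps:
$l = - \frac{1}{482}$ ($l = \frac{1}{-482} = - \frac{1}{482} \approx -0.0020747$)
$E{\left(g \right)} = -2 + g^{2}$ ($E{\left(g \right)} = -2 + g g = -2 + g^{2}$)
$t = \frac{2581346408}{464647}$ ($t = \frac{1}{-2 + \left(- \frac{1}{482}\right)^{2}} + \left(-5 + 67 \cdot 83\right) = \frac{1}{-2 + \frac{1}{232324}} + \left(-5 + 5561\right) = \frac{1}{- \frac{464647}{232324}} + 5556 = - \frac{232324}{464647} + 5556 = \frac{2581346408}{464647} \approx 5555.5$)
$L = \frac{464647}{2581346408}$ ($L = \frac{1}{\frac{2581346408}{464647}} = \frac{464647}{2581346408} \approx 0.00018$)
$\frac{1}{L} = \frac{1}{\frac{464647}{2581346408}} = \frac{2581346408}{464647}$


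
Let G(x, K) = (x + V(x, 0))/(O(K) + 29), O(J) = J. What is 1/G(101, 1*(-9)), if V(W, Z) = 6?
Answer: 20/107 ≈ 0.18692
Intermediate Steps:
G(x, K) = (6 + x)/(29 + K) (G(x, K) = (x + 6)/(K + 29) = (6 + x)/(29 + K))
1/G(101, 1*(-9)) = 1/((6 + 101)/(29 + 1*(-9))) = 1/(107/(29 - 9)) = 1/(107/20) = 20/107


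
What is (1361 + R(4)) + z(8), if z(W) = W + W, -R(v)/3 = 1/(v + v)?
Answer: 11013/8 ≈ 1376.6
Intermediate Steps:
R(v) = -3/(2*v) (R(v) = -3/(v + v) = -3*1/(2*v) = -3/(2*v))
z(W) = 2*W
(1361 + R(4)) + z(8) = (1361 - 3/2/4) + 2*8 = (1361 - 3/2*¼) + 16 = (1361 - 3/8) + 16 = 10885/8 + 16 = 11013/8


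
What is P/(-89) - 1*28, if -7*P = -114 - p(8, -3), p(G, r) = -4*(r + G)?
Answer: -17538/623 ≈ -28.151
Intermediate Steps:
p(G, r) = -4*G - 4*r (p(G, r) = -4*(G + r) = -4*G - 4*r)
P = 94/7 (P = -(-114 - (-4*8 - 4*(-3)))/7 = -(-114 - (-32 + 12))/7 = -(-114 - 1*(-20))/7 = -(-114 + 20)/7 = -1/7*(-94) = 94/7 ≈ 13.429)
P/(-89) - 1*28 = (94/7)/(-89) - 1*28 = (94/7)*(-1/89) - 28 = -94/623 - 28 = -17538/623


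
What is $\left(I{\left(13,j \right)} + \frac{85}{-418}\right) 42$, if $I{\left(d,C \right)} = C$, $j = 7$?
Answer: $\frac{59661}{209} \approx 285.46$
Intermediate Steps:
$\left(I{\left(13,j \right)} + \frac{85}{-418}\right) 42 = \left(7 + \frac{85}{-418}\right) 42 = \left(7 + 85 \left(- \frac{1}{418}\right)\right) 42 = \left(7 - \frac{85}{418}\right) 42 = \frac{2841}{418} \cdot 42 = \frac{59661}{209}$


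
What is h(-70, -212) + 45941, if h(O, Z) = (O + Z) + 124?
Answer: 45783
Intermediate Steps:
h(O, Z) = 124 + O + Z
h(-70, -212) + 45941 = (124 - 70 - 212) + 45941 = -158 + 45941 = 45783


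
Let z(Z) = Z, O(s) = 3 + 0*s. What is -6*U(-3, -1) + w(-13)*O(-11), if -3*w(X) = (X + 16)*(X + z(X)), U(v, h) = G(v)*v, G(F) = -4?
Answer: 6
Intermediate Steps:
U(v, h) = -4*v
O(s) = 3 (O(s) = 3 + 0 = 3)
w(X) = -2*X*(16 + X)/3 (w(X) = -(X + 16)*(X + X)/3 = -(16 + X)*2*X/3 = -2*X*(16 + X)/3)
-6*U(-3, -1) + w(-13)*O(-11) = -(-24)*(-3) + ((⅔)*(-13)*(-16 - 1*(-13)))*3 = -6*12 + ((⅔)*(-13)*(-16 + 13))*3 = -72 + ((⅔)*(-13)*(-3))*3 = -72 + 26*3 = -72 + 78 = 6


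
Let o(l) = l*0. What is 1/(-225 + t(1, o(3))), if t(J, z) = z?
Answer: -1/225 ≈ -0.0044444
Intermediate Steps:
o(l) = 0
1/(-225 + t(1, o(3))) = 1/(-225 + 0) = 1/(-225) = -1/225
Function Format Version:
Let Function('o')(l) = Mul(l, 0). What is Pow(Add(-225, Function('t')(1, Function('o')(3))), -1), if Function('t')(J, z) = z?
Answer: Rational(-1, 225) ≈ -0.0044444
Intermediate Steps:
Function('o')(l) = 0
Pow(Add(-225, Function('t')(1, Function('o')(3))), -1) = Pow(Add(-225, 0), -1) = Pow(-225, -1) = Rational(-1, 225)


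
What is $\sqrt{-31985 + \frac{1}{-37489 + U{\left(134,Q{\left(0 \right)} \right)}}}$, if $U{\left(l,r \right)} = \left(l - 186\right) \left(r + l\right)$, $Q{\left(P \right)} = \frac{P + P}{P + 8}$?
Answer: $\frac{i \sqrt{63215948839722}}{44457} \approx 178.84 i$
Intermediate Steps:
$Q{\left(P \right)} = \frac{2 P}{8 + P}$
$U{\left(l,r \right)} = \left(-186 + l\right) \left(l + r\right)$
$\sqrt{-31985 + \frac{1}{-37489 + U{\left(134,Q{\left(0 \right)} \right)}}} = \sqrt{-31985 + \frac{1}{-37489 + \left(134^{2} - 24924 - 186 \cdot 2 \cdot 0 \frac{1}{8 + 0} + 134 \cdot 2 \cdot 0 \frac{1}{8 + 0}\right)}} = \sqrt{-31985 + \frac{1}{-37489 + \left(17956 - 24924 - 186 \cdot 2 \cdot 0 \cdot \frac{1}{8} + 134 \cdot 2 \cdot 0 \cdot \frac{1}{8}\right)}} = \sqrt{-31985 + \frac{1}{-37489 + \left(17956 - 24924 - 0 + 134 \cdot 0\right)}} = \sqrt{-31985 + \frac{1}{-37489 + \left(17956 - 24924 + 0 + 0\right)}} = \sqrt{-31985 + \frac{1}{-37489 - 6968}} = \sqrt{-31985 + \frac{1}{-44457}} = \sqrt{-31985 - \frac{1}{44457}} = \sqrt{- \frac{1421957146}{44457}} = \frac{i \sqrt{63215948839722}}{44457}$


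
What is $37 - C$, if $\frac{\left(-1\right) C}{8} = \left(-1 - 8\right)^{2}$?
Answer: $685$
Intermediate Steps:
$C = -648$ ($C = - 8 \left(-1 - 8\right)^{2} = - 8 \left(-9\right)^{2} = \left(-8\right) 81 = -648$)
$37 - C = 37 - -648 = 37 + 648 = 685$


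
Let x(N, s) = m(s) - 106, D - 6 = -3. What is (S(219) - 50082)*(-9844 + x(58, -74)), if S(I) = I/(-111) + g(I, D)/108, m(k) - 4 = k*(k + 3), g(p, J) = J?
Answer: 26084319665/111 ≈ 2.3499e+8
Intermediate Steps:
D = 3 (D = 6 - 3 = 3)
m(k) = 4 + k*(3 + k) (m(k) = 4 + k*(k + 3) = 4 + k*(3 + k))
x(N, s) = -102 + s**2 + 3*s (x(N, s) = (4 + s**2 + 3*s) - 106 = -102 + s**2 + 3*s)
S(I) = 1/36 - I/111 (S(I) = I/(-111) + 3/108 = I*(-1/111) + 3*(1/108) = -I/111 + 1/36 = 1/36 - I/111)
(S(219) - 50082)*(-9844 + x(58, -74)) = ((1/36 - 1/111*219) - 50082)*(-9844 + (-102 + (-74)**2 + 3*(-74))) = ((1/36 - 73/37) - 50082)*(-9844 + (-102 + 5476 - 222)) = (-2591/1332 - 50082)*(-9844 + 5152) = -66711815/1332*(-4692) = 26084319665/111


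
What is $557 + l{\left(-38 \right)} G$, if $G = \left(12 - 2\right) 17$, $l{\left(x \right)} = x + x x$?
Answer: $239577$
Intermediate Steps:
$l{\left(x \right)} = x + x^{2}$
$G = 170$ ($G = 10 \cdot 17 = 170$)
$557 + l{\left(-38 \right)} G = 557 + - 38 \left(1 - 38\right) 170 = 557 + \left(-38\right) \left(-37\right) 170 = 557 + 1406 \cdot 170 = 557 + 239020 = 239577$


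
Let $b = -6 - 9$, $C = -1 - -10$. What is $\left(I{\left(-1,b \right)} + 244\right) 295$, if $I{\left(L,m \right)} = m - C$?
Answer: $64900$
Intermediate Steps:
$C = 9$ ($C = -1 + 10 = 9$)
$b = -15$ ($b = -6 - 9 = -15$)
$I{\left(L,m \right)} = -9 + m$ ($I{\left(L,m \right)} = m - 9 = -9 + m$)
$\left(I{\left(-1,b \right)} + 244\right) 295 = \left(\left(-9 - 15\right) + 244\right) 295 = \left(-24 + 244\right) 295 = 220 \cdot 295 = 64900$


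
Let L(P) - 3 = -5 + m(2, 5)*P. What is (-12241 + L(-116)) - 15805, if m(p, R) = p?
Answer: -28280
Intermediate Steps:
L(P) = -2 + 2*P (L(P) = 3 + (-5 + 2*P) = -2 + 2*P)
(-12241 + L(-116)) - 15805 = (-12241 + (-2 + 2*(-116))) - 15805 = (-12241 + (-2 - 232)) - 15805 = (-12241 - 234) - 15805 = -12475 - 15805 = -28280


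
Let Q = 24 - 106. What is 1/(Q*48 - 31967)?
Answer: -1/35903 ≈ -2.7853e-5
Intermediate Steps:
Q = -82
1/(Q*48 - 31967) = 1/(-82*48 - 31967) = 1/(-3936 - 31967) = 1/(-35903) = -1/35903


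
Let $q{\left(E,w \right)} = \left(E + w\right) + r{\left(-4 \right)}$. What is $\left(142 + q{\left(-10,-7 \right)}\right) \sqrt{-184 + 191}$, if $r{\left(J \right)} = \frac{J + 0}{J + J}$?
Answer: $\frac{251 \sqrt{7}}{2} \approx 332.04$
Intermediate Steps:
$r{\left(J \right)} = \frac{1}{2}$ ($r{\left(J \right)} = \frac{J}{2 J} = J \frac{1}{2 J} = \frac{1}{2}$)
$q{\left(E,w \right)} = \frac{1}{2} + E + w$ ($q{\left(E,w \right)} = \left(E + w\right) + \frac{1}{2} = \frac{1}{2} + E + w$)
$\left(142 + q{\left(-10,-7 \right)}\right) \sqrt{-184 + 191} = \left(142 - \frac{33}{2}\right) \sqrt{-184 + 191} = \left(142 - \frac{33}{2}\right) \sqrt{7} = \frac{251 \sqrt{7}}{2}$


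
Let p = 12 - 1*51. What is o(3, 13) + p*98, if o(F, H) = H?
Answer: -3809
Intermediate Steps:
p = -39 (p = 12 - 51 = -39)
o(3, 13) + p*98 = 13 - 39*98 = 13 - 3822 = -3809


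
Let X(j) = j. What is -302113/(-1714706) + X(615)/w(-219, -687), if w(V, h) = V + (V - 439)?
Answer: -112798727/214828166 ≈ -0.52506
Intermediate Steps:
w(V, h) = -439 + 2*V (w(V, h) = V + (-439 + V) = -439 + 2*V)
-302113/(-1714706) + X(615)/w(-219, -687) = -302113/(-1714706) + 615/(-439 + 2*(-219)) = -302113*(-1/1714706) + 615/(-439 - 438) = 43159/244958 + 615/(-877) = 43159/244958 + 615*(-1/877) = 43159/244958 - 615/877 = -112798727/214828166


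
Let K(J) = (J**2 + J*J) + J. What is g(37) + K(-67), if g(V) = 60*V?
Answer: 11131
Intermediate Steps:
K(J) = J + 2*J**2 (K(J) = (J**2 + J**2) + J = 2*J**2 + J = J + 2*J**2)
g(37) + K(-67) = 60*37 - 67*(1 + 2*(-67)) = 2220 - 67*(1 - 134) = 2220 - 67*(-133) = 2220 + 8911 = 11131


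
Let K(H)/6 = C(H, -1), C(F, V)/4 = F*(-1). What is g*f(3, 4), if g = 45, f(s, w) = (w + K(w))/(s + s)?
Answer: -690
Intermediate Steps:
C(F, V) = -4*F (C(F, V) = 4*(F*(-1)) = 4*(-F) = -4*F)
K(H) = -24*H (K(H) = 6*(-4*H) = -24*H)
f(s, w) = -23*w/(2*s) (f(s, w) = (w - 24*w)/(s + s) = (-23*w)/((2*s)) = (-23*w)*(1/(2*s)) = -23*w/(2*s))
g*f(3, 4) = 45*(-23/2*4/3) = 45*(-23/2*4*⅓) = 45*(-46/3) = -690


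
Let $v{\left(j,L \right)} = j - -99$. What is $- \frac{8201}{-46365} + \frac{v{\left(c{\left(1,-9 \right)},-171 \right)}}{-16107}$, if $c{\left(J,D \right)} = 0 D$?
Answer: $\frac{42501124}{248933685} \approx 0.17073$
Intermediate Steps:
$c{\left(J,D \right)} = 0$
$v{\left(j,L \right)} = 99 + j$ ($v{\left(j,L \right)} = j + 99 = 99 + j$)
$- \frac{8201}{-46365} + \frac{v{\left(c{\left(1,-9 \right)},-171 \right)}}{-16107} = - \frac{8201}{-46365} + \frac{99 + 0}{-16107} = \left(-8201\right) \left(- \frac{1}{46365}\right) + 99 \left(- \frac{1}{16107}\right) = \frac{8201}{46365} - \frac{33}{5369} = \frac{42501124}{248933685}$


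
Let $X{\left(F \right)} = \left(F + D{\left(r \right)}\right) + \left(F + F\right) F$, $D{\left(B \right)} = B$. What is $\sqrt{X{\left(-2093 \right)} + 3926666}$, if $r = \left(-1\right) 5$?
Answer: $\sqrt{12685866} \approx 3561.7$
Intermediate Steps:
$r = -5$
$X{\left(F \right)} = -5 + F + 2 F^{2}$ ($X{\left(F \right)} = \left(F - 5\right) + \left(F + F\right) F = \left(-5 + F\right) + 2 F F = \left(-5 + F\right) + 2 F^{2} = -5 + F + 2 F^{2}$)
$\sqrt{X{\left(-2093 \right)} + 3926666} = \sqrt{\left(-5 - 2093 + 2 \left(-2093\right)^{2}\right) + 3926666} = \sqrt{\left(-5 - 2093 + 2 \cdot 4380649\right) + 3926666} = \sqrt{\left(-5 - 2093 + 8761298\right) + 3926666} = \sqrt{8759200 + 3926666} = \sqrt{12685866}$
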